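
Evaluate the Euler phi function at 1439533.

Factor: 1439533 = 53 · 157 · 173.
φ(1439533) = (53−1) · (157−1) · (173−1) = 52 · 156 · 172 = 1395264.

1395264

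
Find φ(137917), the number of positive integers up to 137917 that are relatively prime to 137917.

126072

Factor: 137917 = 13 · 103^2.
φ(137917) = (13−1) · 103^1·(103−1) = 12 · 10506 = 126072.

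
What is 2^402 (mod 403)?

2^1 ≡ 2 (mod 403)
2^2 ≡ 2^2 = 4 ≡ 4 (mod 403)
2^4 ≡ 4^2 = 16 ≡ 16 (mod 403)
2^8 ≡ 16^2 = 256 ≡ 256 (mod 403)
2^16 ≡ 256^2 = 65536 ≡ 250 (mod 403)
2^32 ≡ 250^2 = 62500 ≡ 35 (mod 403)
2^64 ≡ 35^2 = 1225 ≡ 16 (mod 403)
2^128 ≡ 16^2 = 256 ≡ 256 (mod 403)
2^256 ≡ 256^2 = 65536 ≡ 250 (mod 403)
402 = 256 + 128 + 16 + 2 in binary powers of 2.
So 2^402 ≡ 250 · 256 · 250 · 4 ≡ 376 (mod 403).
Since 376 ≠ 1, base 2 is a Fermat witness: 403 is composite.

376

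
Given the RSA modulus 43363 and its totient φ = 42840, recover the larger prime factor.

φ(n) = (p−1)(q−1) = n − (p+q) + 1, so p + q = 43363 − 42840 + 1 = 524.
p and q are the roots of t² − 524t + 43363 = 0.
Discriminant: 524² − 4·43363 = 274576 − 173452 = 101124; √101124 = 318.
q = (524 − 318)/2 = 103, p = (524 + 318)/2 = 421.
Check: 103 · 421 = 43363.

421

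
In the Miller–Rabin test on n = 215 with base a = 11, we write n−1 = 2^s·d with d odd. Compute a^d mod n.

215 − 1 = 214 = 2^1 · 107, so d = 107.
11^1 ≡ 11 (mod 215)
11^2 ≡ 11^2 = 121 ≡ 121 (mod 215)
11^4 ≡ 121^2 = 14641 ≡ 21 (mod 215)
11^8 ≡ 21^2 = 441 ≡ 11 (mod 215)
11^16 ≡ 11^2 = 121 ≡ 121 (mod 215)
11^32 ≡ 121^2 = 14641 ≡ 21 (mod 215)
11^64 ≡ 21^2 = 441 ≡ 11 (mod 215)
107 = 64 + 32 + 8 + 2 + 1 in binary powers of 2.
So 11^107 ≡ 11 · 21 · 11 · 121 · 11 ≡ 121 (mod 215).
Squaring chain: 121; never reaches −1, so base 11 is a Miller–Rabin witness that 215 is composite.

121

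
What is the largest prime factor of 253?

253 = 11 · 23
23 is prime.
So 253 = 11 · 23; the largest prime factor is 23.

23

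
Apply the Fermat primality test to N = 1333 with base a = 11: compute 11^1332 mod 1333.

11^1 ≡ 11 (mod 1333)
11^2 ≡ 11^2 = 121 ≡ 121 (mod 1333)
11^4 ≡ 121^2 = 14641 ≡ 1311 (mod 1333)
11^8 ≡ 1311^2 = 1718721 ≡ 484 (mod 1333)
11^16 ≡ 484^2 = 234256 ≡ 981 (mod 1333)
11^32 ≡ 981^2 = 962361 ≡ 1268 (mod 1333)
11^64 ≡ 1268^2 = 1607824 ≡ 226 (mod 1333)
11^128 ≡ 226^2 = 51076 ≡ 422 (mod 1333)
11^256 ≡ 422^2 = 178084 ≡ 795 (mod 1333)
11^512 ≡ 795^2 = 632025 ≡ 183 (mod 1333)
11^1024 ≡ 183^2 = 33489 ≡ 164 (mod 1333)
1332 = 1024 + 256 + 32 + 16 + 4 in binary powers of 2.
So 11^1332 ≡ 164 · 795 · 1268 · 981 · 1311 ≡ 78 (mod 1333).
Since 78 ≠ 1, base 11 is a Fermat witness: 1333 is composite.

78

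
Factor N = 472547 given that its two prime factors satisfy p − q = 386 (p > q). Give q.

Since p = q + 386, we have 472547 = q(q + 386), so q² + 386q − 472547 = 0.
Discriminant: 386² + 4·472547 = 148996 + 1890188 = 2039184; √2039184 = 1428.
q = (−386 + 1428)/2 = 521, and p = q + 386 = 907.
Check: 521 · 907 = 472547.

521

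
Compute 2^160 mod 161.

2^1 ≡ 2 (mod 161)
2^2 ≡ 2^2 = 4 ≡ 4 (mod 161)
2^4 ≡ 4^2 = 16 ≡ 16 (mod 161)
2^8 ≡ 16^2 = 256 ≡ 95 (mod 161)
2^16 ≡ 95^2 = 9025 ≡ 9 (mod 161)
2^32 ≡ 9^2 = 81 ≡ 81 (mod 161)
2^64 ≡ 81^2 = 6561 ≡ 121 (mod 161)
2^128 ≡ 121^2 = 14641 ≡ 151 (mod 161)
160 = 128 + 32 in binary powers of 2.
So 2^160 ≡ 151 · 81 ≡ 156 (mod 161).
Since 156 ≠ 1, base 2 is a Fermat witness: 161 is composite.

156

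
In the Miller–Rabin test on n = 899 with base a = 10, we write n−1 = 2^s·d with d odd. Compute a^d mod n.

648

899 − 1 = 898 = 2^1 · 449, so d = 449.
10^1 ≡ 10 (mod 899)
10^2 ≡ 10^2 = 100 ≡ 100 (mod 899)
10^4 ≡ 100^2 = 10000 ≡ 111 (mod 899)
10^8 ≡ 111^2 = 12321 ≡ 634 (mod 899)
10^16 ≡ 634^2 = 401956 ≡ 103 (mod 899)
10^32 ≡ 103^2 = 10609 ≡ 720 (mod 899)
10^64 ≡ 720^2 = 518400 ≡ 576 (mod 899)
10^128 ≡ 576^2 = 331776 ≡ 45 (mod 899)
10^256 ≡ 45^2 = 2025 ≡ 227 (mod 899)
449 = 256 + 128 + 64 + 1 in binary powers of 2.
So 10^449 ≡ 227 · 45 · 576 · 10 ≡ 648 (mod 899).
Squaring chain: 648; never reaches −1, so base 10 is a Miller–Rabin witness that 899 is composite.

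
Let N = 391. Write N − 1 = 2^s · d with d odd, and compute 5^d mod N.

329

391 − 1 = 390 = 2^1 · 195, so d = 195.
5^1 ≡ 5 (mod 391)
5^2 ≡ 5^2 = 25 ≡ 25 (mod 391)
5^4 ≡ 25^2 = 625 ≡ 234 (mod 391)
5^8 ≡ 234^2 = 54756 ≡ 16 (mod 391)
5^16 ≡ 16^2 = 256 ≡ 256 (mod 391)
5^32 ≡ 256^2 = 65536 ≡ 239 (mod 391)
5^64 ≡ 239^2 = 57121 ≡ 35 (mod 391)
5^128 ≡ 35^2 = 1225 ≡ 52 (mod 391)
195 = 128 + 64 + 2 + 1 in binary powers of 2.
So 5^195 ≡ 52 · 35 · 25 · 5 ≡ 329 (mod 391).
Squaring chain: 329; never reaches −1, so base 5 is a Miller–Rabin witness that 391 is composite.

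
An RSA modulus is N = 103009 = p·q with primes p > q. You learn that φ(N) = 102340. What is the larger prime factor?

φ(n) = (p−1)(q−1) = n − (p+q) + 1, so p + q = 103009 − 102340 + 1 = 670.
p and q are the roots of t² − 670t + 103009 = 0.
Discriminant: 670² − 4·103009 = 448900 − 412036 = 36864; √36864 = 192.
q = (670 − 192)/2 = 239, p = (670 + 192)/2 = 431.
Check: 239 · 431 = 103009.

431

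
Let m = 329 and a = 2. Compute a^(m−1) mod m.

2^1 ≡ 2 (mod 329)
2^2 ≡ 2^2 = 4 ≡ 4 (mod 329)
2^4 ≡ 4^2 = 16 ≡ 16 (mod 329)
2^8 ≡ 16^2 = 256 ≡ 256 (mod 329)
2^16 ≡ 256^2 = 65536 ≡ 65 (mod 329)
2^32 ≡ 65^2 = 4225 ≡ 277 (mod 329)
2^64 ≡ 277^2 = 76729 ≡ 72 (mod 329)
2^128 ≡ 72^2 = 5184 ≡ 249 (mod 329)
2^256 ≡ 249^2 = 62001 ≡ 149 (mod 329)
328 = 256 + 64 + 8 in binary powers of 2.
So 2^328 ≡ 149 · 72 · 256 ≡ 205 (mod 329).
Since 205 ≠ 1, base 2 is a Fermat witness: 329 is composite.

205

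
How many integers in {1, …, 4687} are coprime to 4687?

Factor: 4687 = 43 · 109.
φ(4687) = (43−1) · (109−1) = 42 · 108 = 4536.

4536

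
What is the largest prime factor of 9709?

73

9709 = 7 · 1387
1387 = 19 · 73
73 is prime.
So 9709 = 7 · 19 · 73; the largest prime factor is 73.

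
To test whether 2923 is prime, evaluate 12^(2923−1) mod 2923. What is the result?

2378

12^1 ≡ 12 (mod 2923)
12^2 ≡ 12^2 = 144 ≡ 144 (mod 2923)
12^4 ≡ 144^2 = 20736 ≡ 275 (mod 2923)
12^8 ≡ 275^2 = 75625 ≡ 2550 (mod 2923)
12^16 ≡ 2550^2 = 6502500 ≡ 1748 (mod 2923)
12^32 ≡ 1748^2 = 3055504 ≡ 969 (mod 2923)
12^64 ≡ 969^2 = 938961 ≡ 678 (mod 2923)
12^128 ≡ 678^2 = 459684 ≡ 773 (mod 2923)
12^256 ≡ 773^2 = 597529 ≡ 1237 (mod 2923)
12^512 ≡ 1237^2 = 1530169 ≡ 1440 (mod 2923)
12^1024 ≡ 1440^2 = 2073600 ≡ 1193 (mod 2923)
12^2048 ≡ 1193^2 = 1423249 ≡ 2671 (mod 2923)
2922 = 2048 + 512 + 256 + 64 + 32 + 8 + 2 in binary powers of 2.
So 12^2922 ≡ 2671 · 1440 · 1237 · 678 · 969 · 2550 · 144 ≡ 2378 (mod 2923).
Since 2378 ≠ 1, base 12 is a Fermat witness: 2923 is composite.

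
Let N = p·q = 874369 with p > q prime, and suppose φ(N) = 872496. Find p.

φ(n) = (p−1)(q−1) = n − (p+q) + 1, so p + q = 874369 − 872496 + 1 = 1874.
p and q are the roots of t² − 1874t + 874369 = 0.
Discriminant: 1874² − 4·874369 = 3511876 − 3497476 = 14400; √14400 = 120.
q = (1874 − 120)/2 = 877, p = (1874 + 120)/2 = 997.
Check: 877 · 997 = 874369.

997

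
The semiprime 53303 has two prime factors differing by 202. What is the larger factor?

Since p = q + 202, we have 53303 = q(q + 202), so q² + 202q − 53303 = 0.
Discriminant: 202² + 4·53303 = 40804 + 213212 = 254016; √254016 = 504.
q = (−202 + 504)/2 = 151, and p = q + 202 = 353.
Check: 151 · 353 = 53303.

353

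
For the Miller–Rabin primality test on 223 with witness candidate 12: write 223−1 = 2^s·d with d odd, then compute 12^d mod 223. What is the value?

223 − 1 = 222 = 2^1 · 111, so d = 111.
12^1 ≡ 12 (mod 223)
12^2 ≡ 12^2 = 144 ≡ 144 (mod 223)
12^4 ≡ 144^2 = 20736 ≡ 220 (mod 223)
12^8 ≡ 220^2 = 48400 ≡ 9 (mod 223)
12^16 ≡ 9^2 = 81 ≡ 81 (mod 223)
12^32 ≡ 81^2 = 6561 ≡ 94 (mod 223)
12^64 ≡ 94^2 = 8836 ≡ 139 (mod 223)
111 = 64 + 32 + 8 + 4 + 2 + 1 in binary powers of 2.
So 12^111 ≡ 139 · 94 · 9 · 220 · 144 · 12 ≡ 222 (mod 223).
Since 12^d ≡ 222 (mod 223), base 12 does not prove 223 composite.

222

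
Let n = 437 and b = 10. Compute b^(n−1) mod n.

101

10^1 ≡ 10 (mod 437)
10^2 ≡ 10^2 = 100 ≡ 100 (mod 437)
10^4 ≡ 100^2 = 10000 ≡ 386 (mod 437)
10^8 ≡ 386^2 = 148996 ≡ 416 (mod 437)
10^16 ≡ 416^2 = 173056 ≡ 4 (mod 437)
10^32 ≡ 4^2 = 16 ≡ 16 (mod 437)
10^64 ≡ 16^2 = 256 ≡ 256 (mod 437)
10^128 ≡ 256^2 = 65536 ≡ 423 (mod 437)
10^256 ≡ 423^2 = 178929 ≡ 196 (mod 437)
436 = 256 + 128 + 32 + 16 + 4 in binary powers of 2.
So 10^436 ≡ 196 · 423 · 16 · 4 · 386 ≡ 101 (mod 437).
Since 101 ≠ 1, base 10 is a Fermat witness: 437 is composite.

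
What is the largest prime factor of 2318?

61

2318 = 2 · 1159
1159 = 19 · 61
61 is prime.
So 2318 = 2 · 19 · 61; the largest prime factor is 61.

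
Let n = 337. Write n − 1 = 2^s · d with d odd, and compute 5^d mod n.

191

337 − 1 = 336 = 2^4 · 21, so d = 21.
5^1 ≡ 5 (mod 337)
5^2 ≡ 5^2 = 25 ≡ 25 (mod 337)
5^4 ≡ 25^2 = 625 ≡ 288 (mod 337)
5^8 ≡ 288^2 = 82944 ≡ 42 (mod 337)
5^16 ≡ 42^2 = 1764 ≡ 79 (mod 337)
21 = 16 + 4 + 1 in binary powers of 2.
So 5^21 ≡ 79 · 288 · 5 ≡ 191 (mod 337).
Squaring chain: 191 → 85 → 148 → 336; reaches −1, so base 5 does not prove 337 composite.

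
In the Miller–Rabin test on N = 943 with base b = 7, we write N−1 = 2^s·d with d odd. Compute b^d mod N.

943 − 1 = 942 = 2^1 · 471, so d = 471.
7^1 ≡ 7 (mod 943)
7^2 ≡ 7^2 = 49 ≡ 49 (mod 943)
7^4 ≡ 49^2 = 2401 ≡ 515 (mod 943)
7^8 ≡ 515^2 = 265225 ≡ 242 (mod 943)
7^16 ≡ 242^2 = 58564 ≡ 98 (mod 943)
7^32 ≡ 98^2 = 9604 ≡ 174 (mod 943)
7^64 ≡ 174^2 = 30276 ≡ 100 (mod 943)
7^128 ≡ 100^2 = 10000 ≡ 570 (mod 943)
7^256 ≡ 570^2 = 324900 ≡ 508 (mod 943)
471 = 256 + 128 + 64 + 16 + 4 + 2 + 1 in binary powers of 2.
So 7^471 ≡ 508 · 570 · 100 · 98 · 515 · 49 · 7 ≡ 429 (mod 943).
Squaring chain: 429; never reaches −1, so base 7 is a Miller–Rabin witness that 943 is composite.

429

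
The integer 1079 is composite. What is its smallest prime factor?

1079 is odd.
Digit sum 17, not divisible by 3.
Ends in 9: not divisible by 5.
7: 1079 = 7·154 + 1
11: 1079 = 11·98 + 1
13: 1079 = 13·83

13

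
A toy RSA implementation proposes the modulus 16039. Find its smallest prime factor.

16039 is odd.
Digit sum 19, not divisible by 3.
Ends in 9: not divisible by 5.
7: 16039 = 7·2291 + 2
11: 16039 = 11·1458 + 1
13: 16039 = 13·1233 + 10
17: 16039 = 17·943 + 8
19: 16039 = 19·844 + 3
23: 16039 = 23·697 + 8
29: 16039 = 29·553 + 2
31: 16039 = 31·517 + 12
37: 16039 = 37·433 + 18
41: 16039 = 41·391 + 8
43: 16039 = 43·373

43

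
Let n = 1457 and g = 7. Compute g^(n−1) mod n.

1278

7^1 ≡ 7 (mod 1457)
7^2 ≡ 7^2 = 49 ≡ 49 (mod 1457)
7^4 ≡ 49^2 = 2401 ≡ 944 (mod 1457)
7^8 ≡ 944^2 = 891136 ≡ 909 (mod 1457)
7^16 ≡ 909^2 = 826281 ≡ 162 (mod 1457)
7^32 ≡ 162^2 = 26244 ≡ 18 (mod 1457)
7^64 ≡ 18^2 = 324 ≡ 324 (mod 1457)
7^128 ≡ 324^2 = 104976 ≡ 72 (mod 1457)
7^256 ≡ 72^2 = 5184 ≡ 813 (mod 1457)
7^512 ≡ 813^2 = 660969 ≡ 948 (mod 1457)
7^1024 ≡ 948^2 = 898704 ≡ 1192 (mod 1457)
1456 = 1024 + 256 + 128 + 32 + 16 in binary powers of 2.
So 7^1456 ≡ 1192 · 813 · 72 · 18 · 162 ≡ 1278 (mod 1457).
Since 1278 ≠ 1, base 7 is a Fermat witness: 1457 is composite.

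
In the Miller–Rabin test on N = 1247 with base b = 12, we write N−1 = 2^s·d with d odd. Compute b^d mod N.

394

1247 − 1 = 1246 = 2^1 · 623, so d = 623.
12^1 ≡ 12 (mod 1247)
12^2 ≡ 12^2 = 144 ≡ 144 (mod 1247)
12^4 ≡ 144^2 = 20736 ≡ 784 (mod 1247)
12^8 ≡ 784^2 = 614656 ≡ 1132 (mod 1247)
12^16 ≡ 1132^2 = 1281424 ≡ 755 (mod 1247)
12^32 ≡ 755^2 = 570025 ≡ 146 (mod 1247)
12^64 ≡ 146^2 = 21316 ≡ 117 (mod 1247)
12^128 ≡ 117^2 = 13689 ≡ 1219 (mod 1247)
12^256 ≡ 1219^2 = 1485961 ≡ 784 (mod 1247)
12^512 ≡ 784^2 = 614656 ≡ 1132 (mod 1247)
623 = 512 + 64 + 32 + 8 + 4 + 2 + 1 in binary powers of 2.
So 12^623 ≡ 1132 · 117 · 146 · 1132 · 784 · 144 · 12 ≡ 394 (mod 1247).
Squaring chain: 394; never reaches −1, so base 12 is a Miller–Rabin witness that 1247 is composite.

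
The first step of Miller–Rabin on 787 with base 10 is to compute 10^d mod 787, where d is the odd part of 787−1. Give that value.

787 − 1 = 786 = 2^1 · 393, so d = 393.
10^1 ≡ 10 (mod 787)
10^2 ≡ 10^2 = 100 ≡ 100 (mod 787)
10^4 ≡ 100^2 = 10000 ≡ 556 (mod 787)
10^8 ≡ 556^2 = 309136 ≡ 632 (mod 787)
10^16 ≡ 632^2 = 399424 ≡ 415 (mod 787)
10^32 ≡ 415^2 = 172225 ≡ 659 (mod 787)
10^64 ≡ 659^2 = 434281 ≡ 644 (mod 787)
10^128 ≡ 644^2 = 414736 ≡ 774 (mod 787)
10^256 ≡ 774^2 = 599076 ≡ 169 (mod 787)
393 = 256 + 128 + 8 + 1 in binary powers of 2.
So 10^393 ≡ 169 · 774 · 632 · 10 ≡ 1 (mod 787).
Since 10^d ≡ 1 (mod 787), base 10 does not prove 787 composite.

1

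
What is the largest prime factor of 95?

19

95 = 5 · 19
19 is prime.
So 95 = 5 · 19; the largest prime factor is 19.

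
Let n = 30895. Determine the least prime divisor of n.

5

30895 is odd.
Digit sum 25, not divisible by 3.
Ends in 5: divisible by 5.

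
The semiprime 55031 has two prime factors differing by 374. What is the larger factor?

Since p = q + 374, we have 55031 = q(q + 374), so q² + 374q − 55031 = 0.
Discriminant: 374² + 4·55031 = 139876 + 220124 = 360000; √360000 = 600.
q = (−374 + 600)/2 = 113, and p = q + 374 = 487.
Check: 113 · 487 = 55031.

487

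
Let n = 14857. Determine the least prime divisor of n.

83

14857 is odd.
Digit sum 25, not divisible by 3.
Ends in 7: not divisible by 5.
7: 14857 = 7·2122 + 3
11: 14857 = 11·1350 + 7
13: 14857 = 13·1142 + 11
17: 14857 = 17·873 + 16
19: 14857 = 19·781 + 18
23: 14857 = 23·645 + 22
29: 14857 = 29·512 + 9
31: 14857 = 31·479 + 8
37: 14857 = 37·401 + 20
41: 14857 = 41·362 + 15
43: 14857 = 43·345 + 22
47: 14857 = 47·316 + 5
53: 14857 = 53·280 + 17
59: 14857 = 59·251 + 48
61: 14857 = 61·243 + 34
67: 14857 = 67·221 + 50
71: 14857 = 71·209 + 18
73: 14857 = 73·203 + 38
79: 14857 = 79·188 + 5
83: 14857 = 83·179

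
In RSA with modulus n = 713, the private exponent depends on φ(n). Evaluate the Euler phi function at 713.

Factor: 713 = 23 · 31.
φ(713) = (23−1) · (31−1) = 22 · 30 = 660.

660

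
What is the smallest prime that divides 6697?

37

6697 is odd.
Digit sum 28, not divisible by 3.
Ends in 7: not divisible by 5.
7: 6697 = 7·956 + 5
11: 6697 = 11·608 + 9
13: 6697 = 13·515 + 2
17: 6697 = 17·393 + 16
19: 6697 = 19·352 + 9
23: 6697 = 23·291 + 4
29: 6697 = 29·230 + 27
31: 6697 = 31·216 + 1
37: 6697 = 37·181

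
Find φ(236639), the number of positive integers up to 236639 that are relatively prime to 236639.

215136

Factor: 236639 = 13 · 109 · 167.
φ(236639) = (13−1) · (109−1) · (167−1) = 12 · 108 · 166 = 215136.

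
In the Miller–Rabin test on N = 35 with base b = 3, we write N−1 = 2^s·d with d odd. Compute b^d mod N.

35 − 1 = 34 = 2^1 · 17, so d = 17.
3^1 ≡ 3 (mod 35)
3^2 ≡ 3^2 = 9 ≡ 9 (mod 35)
3^4 ≡ 9^2 = 81 ≡ 11 (mod 35)
3^8 ≡ 11^2 = 121 ≡ 16 (mod 35)
3^16 ≡ 16^2 = 256 ≡ 11 (mod 35)
17 = 16 + 1 in binary powers of 2.
So 3^17 ≡ 11 · 3 ≡ 33 (mod 35).
Squaring chain: 33; never reaches −1, so base 3 is a Miller–Rabin witness that 35 is composite.

33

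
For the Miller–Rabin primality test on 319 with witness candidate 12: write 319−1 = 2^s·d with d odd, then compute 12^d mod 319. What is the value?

133

319 − 1 = 318 = 2^1 · 159, so d = 159.
12^1 ≡ 12 (mod 319)
12^2 ≡ 12^2 = 144 ≡ 144 (mod 319)
12^4 ≡ 144^2 = 20736 ≡ 1 (mod 319)
12^8 ≡ 1^2 = 1 ≡ 1 (mod 319)
12^16 ≡ 1^2 = 1 ≡ 1 (mod 319)
12^32 ≡ 1^2 = 1 ≡ 1 (mod 319)
12^64 ≡ 1^2 = 1 ≡ 1 (mod 319)
12^128 ≡ 1^2 = 1 ≡ 1 (mod 319)
159 = 128 + 16 + 8 + 4 + 2 + 1 in binary powers of 2.
So 12^159 ≡ 1 · 1 · 1 · 1 · 144 · 12 ≡ 133 (mod 319).
Squaring chain: 133; never reaches −1, so base 12 is a Miller–Rabin witness that 319 is composite.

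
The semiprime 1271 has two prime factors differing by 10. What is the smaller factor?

Since p = q + 10, we have 1271 = q(q + 10), so q² + 10q − 1271 = 0.
Discriminant: 10² + 4·1271 = 100 + 5084 = 5184; √5184 = 72.
q = (−10 + 72)/2 = 31, and p = q + 10 = 41.
Check: 31 · 41 = 1271.

31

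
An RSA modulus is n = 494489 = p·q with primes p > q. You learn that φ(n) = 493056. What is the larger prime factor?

857

φ(n) = (p−1)(q−1) = n − (p+q) + 1, so p + q = 494489 − 493056 + 1 = 1434.
p and q are the roots of t² − 1434t + 494489 = 0.
Discriminant: 1434² − 4·494489 = 2056356 − 1977956 = 78400; √78400 = 280.
q = (1434 − 280)/2 = 577, p = (1434 + 280)/2 = 857.
Check: 577 · 857 = 494489.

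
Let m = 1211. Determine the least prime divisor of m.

7

1211 is odd.
Digit sum 5, not divisible by 3.
Ends in 1: not divisible by 5.
7: 1211 = 7·173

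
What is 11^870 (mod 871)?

11^1 ≡ 11 (mod 871)
11^2 ≡ 11^2 = 121 ≡ 121 (mod 871)
11^4 ≡ 121^2 = 14641 ≡ 705 (mod 871)
11^8 ≡ 705^2 = 497025 ≡ 555 (mod 871)
11^16 ≡ 555^2 = 308025 ≡ 562 (mod 871)
11^32 ≡ 562^2 = 315844 ≡ 542 (mod 871)
11^64 ≡ 542^2 = 293764 ≡ 237 (mod 871)
11^128 ≡ 237^2 = 56169 ≡ 425 (mod 871)
11^256 ≡ 425^2 = 180625 ≡ 328 (mod 871)
11^512 ≡ 328^2 = 107584 ≡ 451 (mod 871)
870 = 512 + 256 + 64 + 32 + 4 + 2 in binary powers of 2.
So 11^870 ≡ 451 · 328 · 237 · 542 · 705 · 121 ≡ 129 (mod 871).
Since 129 ≠ 1, base 11 is a Fermat witness: 871 is composite.

129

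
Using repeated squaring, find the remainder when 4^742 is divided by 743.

4^1 ≡ 4 (mod 743)
4^2 ≡ 4^2 = 16 ≡ 16 (mod 743)
4^4 ≡ 16^2 = 256 ≡ 256 (mod 743)
4^8 ≡ 256^2 = 65536 ≡ 152 (mod 743)
4^16 ≡ 152^2 = 23104 ≡ 71 (mod 743)
4^32 ≡ 71^2 = 5041 ≡ 583 (mod 743)
4^64 ≡ 583^2 = 339889 ≡ 338 (mod 743)
4^128 ≡ 338^2 = 114244 ≡ 565 (mod 743)
4^256 ≡ 565^2 = 319225 ≡ 478 (mod 743)
4^512 ≡ 478^2 = 228484 ≡ 383 (mod 743)
742 = 512 + 128 + 64 + 32 + 4 + 2 in binary powers of 2.
So 4^742 ≡ 383 · 565 · 338 · 583 · 256 · 16 ≡ 1 (mod 743).
Since the result is 1, base 4 gives no evidence that 743 is composite.

1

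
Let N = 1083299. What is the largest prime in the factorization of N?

61

1083299 = 7 · 154757
154757 = 43 · 3599
3599 = 59 · 61
61 is prime.
So 1083299 = 7 · 43 · 59 · 61; the largest prime factor is 61.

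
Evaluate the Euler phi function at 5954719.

5856480

Factor: 5954719 = 167 · 181 · 197.
φ(5954719) = (167−1) · (181−1) · (197−1) = 166 · 180 · 196 = 5856480.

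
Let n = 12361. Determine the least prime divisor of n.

12361 is odd.
Digit sum 13, not divisible by 3.
Ends in 1: not divisible by 5.
7: 12361 = 7·1765 + 6
11: 12361 = 11·1123 + 8
13: 12361 = 13·950 + 11
17: 12361 = 17·727 + 2
19: 12361 = 19·650 + 11
23: 12361 = 23·537 + 10
29: 12361 = 29·426 + 7
31: 12361 = 31·398 + 23
37: 12361 = 37·334 + 3
41: 12361 = 41·301 + 20
43: 12361 = 43·287 + 20
47: 12361 = 47·263

47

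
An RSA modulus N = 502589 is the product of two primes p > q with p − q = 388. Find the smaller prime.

541

Since p = q + 388, we have 502589 = q(q + 388), so q² + 388q − 502589 = 0.
Discriminant: 388² + 4·502589 = 150544 + 2010356 = 2160900; √2160900 = 1470.
q = (−388 + 1470)/2 = 541, and p = q + 388 = 929.
Check: 541 · 929 = 502589.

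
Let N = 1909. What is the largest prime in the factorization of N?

83

1909 = 23 · 83
83 is prime.
So 1909 = 23 · 83; the largest prime factor is 83.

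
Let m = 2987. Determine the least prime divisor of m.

29

2987 is odd.
Digit sum 26, not divisible by 3.
Ends in 7: not divisible by 5.
7: 2987 = 7·426 + 5
11: 2987 = 11·271 + 6
13: 2987 = 13·229 + 10
17: 2987 = 17·175 + 12
19: 2987 = 19·157 + 4
23: 2987 = 23·129 + 20
29: 2987 = 29·103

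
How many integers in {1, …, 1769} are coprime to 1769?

1680

Factor: 1769 = 29 · 61.
φ(1769) = (29−1) · (61−1) = 28 · 60 = 1680.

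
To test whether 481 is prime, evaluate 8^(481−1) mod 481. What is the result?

8^1 ≡ 8 (mod 481)
8^2 ≡ 8^2 = 64 ≡ 64 (mod 481)
8^4 ≡ 64^2 = 4096 ≡ 248 (mod 481)
8^8 ≡ 248^2 = 61504 ≡ 417 (mod 481)
8^16 ≡ 417^2 = 173889 ≡ 248 (mod 481)
8^32 ≡ 248^2 = 61504 ≡ 417 (mod 481)
8^64 ≡ 417^2 = 173889 ≡ 248 (mod 481)
8^128 ≡ 248^2 = 61504 ≡ 417 (mod 481)
8^256 ≡ 417^2 = 173889 ≡ 248 (mod 481)
480 = 256 + 128 + 64 + 32 in binary powers of 2.
So 8^480 ≡ 248 · 417 · 248 · 417 ≡ 1 (mod 481).
Since the result is 1, base 8 gives no evidence that 481 is composite.

1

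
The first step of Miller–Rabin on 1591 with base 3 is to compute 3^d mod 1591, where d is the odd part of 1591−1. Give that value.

1591 − 1 = 1590 = 2^1 · 795, so d = 795.
3^1 ≡ 3 (mod 1591)
3^2 ≡ 3^2 = 9 ≡ 9 (mod 1591)
3^4 ≡ 9^2 = 81 ≡ 81 (mod 1591)
3^8 ≡ 81^2 = 6561 ≡ 197 (mod 1591)
3^16 ≡ 197^2 = 38809 ≡ 625 (mod 1591)
3^32 ≡ 625^2 = 390625 ≡ 830 (mod 1591)
3^64 ≡ 830^2 = 688900 ≡ 1588 (mod 1591)
3^128 ≡ 1588^2 = 2521744 ≡ 9 (mod 1591)
3^256 ≡ 9^2 = 81 ≡ 81 (mod 1591)
3^512 ≡ 81^2 = 6561 ≡ 197 (mod 1591)
795 = 512 + 256 + 16 + 8 + 2 + 1 in binary powers of 2.
So 3^795 ≡ 197 · 81 · 625 · 197 · 9 · 3 ≡ 1470 (mod 1591).
Squaring chain: 1470; never reaches −1, so base 3 is a Miller–Rabin witness that 1591 is composite.

1470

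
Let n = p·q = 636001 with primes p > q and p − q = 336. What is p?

983

Since p = q + 336, we have 636001 = q(q + 336), so q² + 336q − 636001 = 0.
Discriminant: 336² + 4·636001 = 112896 + 2544004 = 2656900; √2656900 = 1630.
q = (−336 + 1630)/2 = 647, and p = q + 336 = 983.
Check: 647 · 983 = 636001.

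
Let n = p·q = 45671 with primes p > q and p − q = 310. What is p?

419

Since p = q + 310, we have 45671 = q(q + 310), so q² + 310q − 45671 = 0.
Discriminant: 310² + 4·45671 = 96100 + 182684 = 278784; √278784 = 528.
q = (−310 + 528)/2 = 109, and p = q + 310 = 419.
Check: 109 · 419 = 45671.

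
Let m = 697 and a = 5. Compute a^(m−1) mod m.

5^1 ≡ 5 (mod 697)
5^2 ≡ 5^2 = 25 ≡ 25 (mod 697)
5^4 ≡ 25^2 = 625 ≡ 625 (mod 697)
5^8 ≡ 625^2 = 390625 ≡ 305 (mod 697)
5^16 ≡ 305^2 = 93025 ≡ 324 (mod 697)
5^32 ≡ 324^2 = 104976 ≡ 426 (mod 697)
5^64 ≡ 426^2 = 181476 ≡ 256 (mod 697)
5^128 ≡ 256^2 = 65536 ≡ 18 (mod 697)
5^256 ≡ 18^2 = 324 ≡ 324 (mod 697)
5^512 ≡ 324^2 = 104976 ≡ 426 (mod 697)
696 = 512 + 128 + 32 + 16 + 8 in binary powers of 2.
So 5^696 ≡ 426 · 18 · 426 · 324 · 305 ≡ 611 (mod 697).
Since 611 ≠ 1, base 5 is a Fermat witness: 697 is composite.

611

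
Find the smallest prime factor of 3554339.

53

3554339 is odd.
Digit sum 32, not divisible by 3.
Ends in 9: not divisible by 5.
7: 3554339 = 7·507762 + 5
11: 3554339 = 11·323121 + 8
13: 3554339 = 13·273410 + 9
17: 3554339 = 17·209078 + 13
19: 3554339 = 19·187070 + 9
23: 3554339 = 23·154536 + 11
29: 3554339 = 29·122563 + 12
31: 3554339 = 31·114656 + 3
37: 3554339 = 37·96063 + 8
41: 3554339 = 41·86691 + 8
43: 3554339 = 43·82659 + 2
47: 3554339 = 47·75624 + 11
53: 3554339 = 53·67063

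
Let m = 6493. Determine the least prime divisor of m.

6493 is odd.
Digit sum 22, not divisible by 3.
Ends in 3: not divisible by 5.
7: 6493 = 7·927 + 4
11: 6493 = 11·590 + 3
13: 6493 = 13·499 + 6
17: 6493 = 17·381 + 16
19: 6493 = 19·341 + 14
23: 6493 = 23·282 + 7
29: 6493 = 29·223 + 26
31: 6493 = 31·209 + 14
37: 6493 = 37·175 + 18
41: 6493 = 41·158 + 15
43: 6493 = 43·151

43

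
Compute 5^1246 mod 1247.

436

5^1 ≡ 5 (mod 1247)
5^2 ≡ 5^2 = 25 ≡ 25 (mod 1247)
5^4 ≡ 25^2 = 625 ≡ 625 (mod 1247)
5^8 ≡ 625^2 = 390625 ≡ 314 (mod 1247)
5^16 ≡ 314^2 = 98596 ≡ 83 (mod 1247)
5^32 ≡ 83^2 = 6889 ≡ 654 (mod 1247)
5^64 ≡ 654^2 = 427716 ≡ 1242 (mod 1247)
5^128 ≡ 1242^2 = 1542564 ≡ 25 (mod 1247)
5^256 ≡ 25^2 = 625 ≡ 625 (mod 1247)
5^512 ≡ 625^2 = 390625 ≡ 314 (mod 1247)
5^1024 ≡ 314^2 = 98596 ≡ 83 (mod 1247)
1246 = 1024 + 128 + 64 + 16 + 8 + 4 + 2 in binary powers of 2.
So 5^1246 ≡ 83 · 25 · 1242 · 83 · 314 · 625 · 25 ≡ 436 (mod 1247).
Since 436 ≠ 1, base 5 is a Fermat witness: 1247 is composite.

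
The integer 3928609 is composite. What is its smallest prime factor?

3928609 is odd.
Digit sum 37, not divisible by 3.
Ends in 9: not divisible by 5.
7: 3928609 = 7·561229 + 6
11: 3928609 = 11·357146 + 3
13: 3928609 = 13·302200 + 9
17: 3928609 = 17·231094 + 11
19: 3928609 = 19·206768 + 17
23: 3928609 = 23·170809 + 2
29: 3928609 = 29·135469 + 8
31: 3928609 = 31·126729 + 10
37: 3928609 = 37·106178 + 23
41: 3928609 = 41·95819 + 30
43: 3928609 = 43·91363

43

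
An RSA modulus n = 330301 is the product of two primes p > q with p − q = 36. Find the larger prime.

593

Since p = q + 36, we have 330301 = q(q + 36), so q² + 36q − 330301 = 0.
Discriminant: 36² + 4·330301 = 1296 + 1321204 = 1322500; √1322500 = 1150.
q = (−36 + 1150)/2 = 557, and p = q + 36 = 593.
Check: 557 · 593 = 330301.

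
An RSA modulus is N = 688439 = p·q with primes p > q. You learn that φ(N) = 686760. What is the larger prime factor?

φ(n) = (p−1)(q−1) = n − (p+q) + 1, so p + q = 688439 − 686760 + 1 = 1680.
p and q are the roots of t² − 1680t + 688439 = 0.
Discriminant: 1680² − 4·688439 = 2822400 − 2753756 = 68644; √68644 = 262.
q = (1680 − 262)/2 = 709, p = (1680 + 262)/2 = 971.
Check: 709 · 971 = 688439.

971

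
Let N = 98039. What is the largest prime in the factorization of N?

79

98039 = 17 · 5767
5767 = 73 · 79
79 is prime.
So 98039 = 17 · 73 · 79; the largest prime factor is 79.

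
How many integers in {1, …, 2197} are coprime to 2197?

2028

Factor: 2197 = 13^3.
φ(2197) = 13^2·(13−1) = 2028.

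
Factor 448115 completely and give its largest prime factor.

448115 = 5 · 89623
89623 = 19 · 4717
4717 = 53 · 89
89 is prime.
So 448115 = 5 · 19 · 53 · 89; the largest prime factor is 89.

89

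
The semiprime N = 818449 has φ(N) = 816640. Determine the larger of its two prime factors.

929

φ(n) = (p−1)(q−1) = n − (p+q) + 1, so p + q = 818449 − 816640 + 1 = 1810.
p and q are the roots of t² − 1810t + 818449 = 0.
Discriminant: 1810² − 4·818449 = 3276100 − 3273796 = 2304; √2304 = 48.
q = (1810 − 48)/2 = 881, p = (1810 + 48)/2 = 929.
Check: 881 · 929 = 818449.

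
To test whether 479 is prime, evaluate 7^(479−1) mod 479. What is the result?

7^1 ≡ 7 (mod 479)
7^2 ≡ 7^2 = 49 ≡ 49 (mod 479)
7^4 ≡ 49^2 = 2401 ≡ 6 (mod 479)
7^8 ≡ 6^2 = 36 ≡ 36 (mod 479)
7^16 ≡ 36^2 = 1296 ≡ 338 (mod 479)
7^32 ≡ 338^2 = 114244 ≡ 242 (mod 479)
7^64 ≡ 242^2 = 58564 ≡ 126 (mod 479)
7^128 ≡ 126^2 = 15876 ≡ 69 (mod 479)
7^256 ≡ 69^2 = 4761 ≡ 450 (mod 479)
478 = 256 + 128 + 64 + 16 + 8 + 4 + 2 in binary powers of 2.
So 7^478 ≡ 450 · 69 · 126 · 338 · 36 · 6 · 49 ≡ 1 (mod 479).
Since the result is 1, base 7 gives no evidence that 479 is composite.

1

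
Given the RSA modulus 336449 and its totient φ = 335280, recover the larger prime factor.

φ(n) = (p−1)(q−1) = n − (p+q) + 1, so p + q = 336449 − 335280 + 1 = 1170.
p and q are the roots of t² − 1170t + 336449 = 0.
Discriminant: 1170² − 4·336449 = 1368900 − 1345796 = 23104; √23104 = 152.
q = (1170 − 152)/2 = 509, p = (1170 + 152)/2 = 661.
Check: 509 · 661 = 336449.

661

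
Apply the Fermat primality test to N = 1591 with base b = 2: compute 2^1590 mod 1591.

471

2^1 ≡ 2 (mod 1591)
2^2 ≡ 2^2 = 4 ≡ 4 (mod 1591)
2^4 ≡ 4^2 = 16 ≡ 16 (mod 1591)
2^8 ≡ 16^2 = 256 ≡ 256 (mod 1591)
2^16 ≡ 256^2 = 65536 ≡ 305 (mod 1591)
2^32 ≡ 305^2 = 93025 ≡ 747 (mod 1591)
2^64 ≡ 747^2 = 558009 ≡ 1159 (mod 1591)
2^128 ≡ 1159^2 = 1343281 ≡ 477 (mod 1591)
2^256 ≡ 477^2 = 227529 ≡ 16 (mod 1591)
2^512 ≡ 16^2 = 256 ≡ 256 (mod 1591)
2^1024 ≡ 256^2 = 65536 ≡ 305 (mod 1591)
1590 = 1024 + 512 + 32 + 16 + 4 + 2 in binary powers of 2.
So 2^1590 ≡ 305 · 256 · 747 · 305 · 16 · 4 ≡ 471 (mod 1591).
Since 471 ≠ 1, base 2 is a Fermat witness: 1591 is composite.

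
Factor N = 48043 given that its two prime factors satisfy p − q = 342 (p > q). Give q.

Since p = q + 342, we have 48043 = q(q + 342), so q² + 342q − 48043 = 0.
Discriminant: 342² + 4·48043 = 116964 + 192172 = 309136; √309136 = 556.
q = (−342 + 556)/2 = 107, and p = q + 342 = 449.
Check: 107 · 449 = 48043.

107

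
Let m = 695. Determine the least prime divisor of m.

695 is odd.
Digit sum 20, not divisible by 3.
Ends in 5: divisible by 5.

5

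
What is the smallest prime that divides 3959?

37

3959 is odd.
Digit sum 26, not divisible by 3.
Ends in 9: not divisible by 5.
7: 3959 = 7·565 + 4
11: 3959 = 11·359 + 10
13: 3959 = 13·304 + 7
17: 3959 = 17·232 + 15
19: 3959 = 19·208 + 7
23: 3959 = 23·172 + 3
29: 3959 = 29·136 + 15
31: 3959 = 31·127 + 22
37: 3959 = 37·107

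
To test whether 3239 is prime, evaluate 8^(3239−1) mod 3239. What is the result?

640

8^1 ≡ 8 (mod 3239)
8^2 ≡ 8^2 = 64 ≡ 64 (mod 3239)
8^4 ≡ 64^2 = 4096 ≡ 857 (mod 3239)
8^8 ≡ 857^2 = 734449 ≡ 2435 (mod 3239)
8^16 ≡ 2435^2 = 5929225 ≡ 1855 (mod 3239)
8^32 ≡ 1855^2 = 3441025 ≡ 1207 (mod 3239)
8^64 ≡ 1207^2 = 1456849 ≡ 2538 (mod 3239)
8^128 ≡ 2538^2 = 6441444 ≡ 2312 (mod 3239)
8^256 ≡ 2312^2 = 5345344 ≡ 994 (mod 3239)
8^512 ≡ 994^2 = 988036 ≡ 141 (mod 3239)
8^1024 ≡ 141^2 = 19881 ≡ 447 (mod 3239)
8^2048 ≡ 447^2 = 199809 ≡ 2230 (mod 3239)
3238 = 2048 + 1024 + 128 + 32 + 4 + 2 in binary powers of 2.
So 8^3238 ≡ 2230 · 447 · 2312 · 1207 · 857 · 64 ≡ 640 (mod 3239).
Since 640 ≠ 1, base 8 is a Fermat witness: 3239 is composite.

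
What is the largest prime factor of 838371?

838371 = 3 · 279457
279457 = 43 · 6499
6499 = 67 · 97
97 is prime.
So 838371 = 3 · 43 · 67 · 97; the largest prime factor is 97.

97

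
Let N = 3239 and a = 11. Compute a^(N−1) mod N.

3013

11^1 ≡ 11 (mod 3239)
11^2 ≡ 11^2 = 121 ≡ 121 (mod 3239)
11^4 ≡ 121^2 = 14641 ≡ 1685 (mod 3239)
11^8 ≡ 1685^2 = 2839225 ≡ 1861 (mod 3239)
11^16 ≡ 1861^2 = 3463321 ≡ 830 (mod 3239)
11^32 ≡ 830^2 = 688900 ≡ 2232 (mod 3239)
11^64 ≡ 2232^2 = 4981824 ≡ 242 (mod 3239)
11^128 ≡ 242^2 = 58564 ≡ 262 (mod 3239)
11^256 ≡ 262^2 = 68644 ≡ 625 (mod 3239)
11^512 ≡ 625^2 = 390625 ≡ 1945 (mod 3239)
11^1024 ≡ 1945^2 = 3783025 ≡ 3112 (mod 3239)
11^2048 ≡ 3112^2 = 9684544 ≡ 3173 (mod 3239)
3238 = 2048 + 1024 + 128 + 32 + 4 + 2 in binary powers of 2.
So 11^3238 ≡ 3173 · 3112 · 262 · 2232 · 1685 · 121 ≡ 3013 (mod 3239).
Since 3013 ≠ 1, base 11 is a Fermat witness: 3239 is composite.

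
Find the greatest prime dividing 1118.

43

1118 = 2 · 559
559 = 13 · 43
43 is prime.
So 1118 = 2 · 13 · 43; the largest prime factor is 43.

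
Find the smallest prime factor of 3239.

3239 is odd.
Digit sum 17, not divisible by 3.
Ends in 9: not divisible by 5.
7: 3239 = 7·462 + 5
11: 3239 = 11·294 + 5
13: 3239 = 13·249 + 2
17: 3239 = 17·190 + 9
19: 3239 = 19·170 + 9
23: 3239 = 23·140 + 19
29: 3239 = 29·111 + 20
31: 3239 = 31·104 + 15
37: 3239 = 37·87 + 20
41: 3239 = 41·79

41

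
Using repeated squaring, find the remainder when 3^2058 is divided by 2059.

289

3^1 ≡ 3 (mod 2059)
3^2 ≡ 3^2 = 9 ≡ 9 (mod 2059)
3^4 ≡ 9^2 = 81 ≡ 81 (mod 2059)
3^8 ≡ 81^2 = 6561 ≡ 384 (mod 2059)
3^16 ≡ 384^2 = 147456 ≡ 1267 (mod 2059)
3^32 ≡ 1267^2 = 1605289 ≡ 1328 (mod 2059)
3^64 ≡ 1328^2 = 1763584 ≡ 1080 (mod 2059)
3^128 ≡ 1080^2 = 1166400 ≡ 1006 (mod 2059)
3^256 ≡ 1006^2 = 1012036 ≡ 1067 (mod 2059)
3^512 ≡ 1067^2 = 1138489 ≡ 1921 (mod 2059)
3^1024 ≡ 1921^2 = 3690241 ≡ 513 (mod 2059)
3^2048 ≡ 513^2 = 263169 ≡ 1676 (mod 2059)
2058 = 2048 + 8 + 2 in binary powers of 2.
So 3^2058 ≡ 1676 · 384 · 9 ≡ 289 (mod 2059).
Since 289 ≠ 1, base 3 is a Fermat witness: 2059 is composite.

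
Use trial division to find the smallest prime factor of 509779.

509779 is odd.
Digit sum 37, not divisible by 3.
Ends in 9: not divisible by 5.
7: 509779 = 7·72825 + 4
11: 509779 = 11·46343 + 6
13: 509779 = 13·39213 + 10
17: 509779 = 17·29987

17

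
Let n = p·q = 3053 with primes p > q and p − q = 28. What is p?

71

Since p = q + 28, we have 3053 = q(q + 28), so q² + 28q − 3053 = 0.
Discriminant: 28² + 4·3053 = 784 + 12212 = 12996; √12996 = 114.
q = (−28 + 114)/2 = 43, and p = q + 28 = 71.
Check: 43 · 71 = 3053.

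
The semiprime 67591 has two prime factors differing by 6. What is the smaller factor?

Since p = q + 6, we have 67591 = q(q + 6), so q² + 6q − 67591 = 0.
Discriminant: 6² + 4·67591 = 36 + 270364 = 270400; √270400 = 520.
q = (−6 + 520)/2 = 257, and p = q + 6 = 263.
Check: 257 · 263 = 67591.

257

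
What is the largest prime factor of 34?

17

34 = 2 · 17
17 is prime.
So 34 = 2 · 17; the largest prime factor is 17.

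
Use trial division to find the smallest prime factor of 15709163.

59

15709163 is odd.
Digit sum 32, not divisible by 3.
Ends in 3: not divisible by 5.
7: 15709163 = 7·2244166 + 1
11: 15709163 = 11·1428105 + 8
13: 15709163 = 13·1208397 + 2
17: 15709163 = 17·924068 + 7
19: 15709163 = 19·826798 + 1
23: 15709163 = 23·683007 + 2
29: 15709163 = 29·541695 + 8
31: 15709163 = 31·506747 + 6
37: 15709163 = 37·424571 + 36
41: 15709163 = 41·383150 + 13
43: 15709163 = 43·365329 + 16
47: 15709163 = 47·334237 + 24
53: 15709163 = 53·296399 + 16
59: 15709163 = 59·266257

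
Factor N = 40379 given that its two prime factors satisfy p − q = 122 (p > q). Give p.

271

Since p = q + 122, we have 40379 = q(q + 122), so q² + 122q − 40379 = 0.
Discriminant: 122² + 4·40379 = 14884 + 161516 = 176400; √176400 = 420.
q = (−122 + 420)/2 = 149, and p = q + 122 = 271.
Check: 149 · 271 = 40379.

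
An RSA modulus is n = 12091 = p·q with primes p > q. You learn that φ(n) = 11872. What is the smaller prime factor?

107

φ(n) = (p−1)(q−1) = n − (p+q) + 1, so p + q = 12091 − 11872 + 1 = 220.
p and q are the roots of t² − 220t + 12091 = 0.
Discriminant: 220² − 4·12091 = 48400 − 48364 = 36; √36 = 6.
q = (220 − 6)/2 = 107, p = (220 + 6)/2 = 113.
Check: 107 · 113 = 12091.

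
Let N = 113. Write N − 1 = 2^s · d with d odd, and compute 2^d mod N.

113 − 1 = 112 = 2^4 · 7, so d = 7.
2^1 ≡ 2 (mod 113)
2^2 ≡ 2^2 = 4 ≡ 4 (mod 113)
2^4 ≡ 4^2 = 16 ≡ 16 (mod 113)
7 = 4 + 2 + 1 in binary powers of 2.
So 2^7 ≡ 16 · 4 · 2 ≡ 15 (mod 113).
Squaring chain: 15 → 112 → 1 → 1; reaches −1, so base 2 does not prove 113 composite.

15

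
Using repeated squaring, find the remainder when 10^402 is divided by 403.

10^1 ≡ 10 (mod 403)
10^2 ≡ 10^2 = 100 ≡ 100 (mod 403)
10^4 ≡ 100^2 = 10000 ≡ 328 (mod 403)
10^8 ≡ 328^2 = 107584 ≡ 386 (mod 403)
10^16 ≡ 386^2 = 148996 ≡ 289 (mod 403)
10^32 ≡ 289^2 = 83521 ≡ 100 (mod 403)
10^64 ≡ 100^2 = 10000 ≡ 328 (mod 403)
10^128 ≡ 328^2 = 107584 ≡ 386 (mod 403)
10^256 ≡ 386^2 = 148996 ≡ 289 (mod 403)
402 = 256 + 128 + 16 + 2 in binary powers of 2.
So 10^402 ≡ 289 · 386 · 289 · 100 ≡ 66 (mod 403).
Since 66 ≠ 1, base 10 is a Fermat witness: 403 is composite.

66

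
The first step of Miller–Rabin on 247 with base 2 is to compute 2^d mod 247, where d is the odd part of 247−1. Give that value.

164

247 − 1 = 246 = 2^1 · 123, so d = 123.
2^1 ≡ 2 (mod 247)
2^2 ≡ 2^2 = 4 ≡ 4 (mod 247)
2^4 ≡ 4^2 = 16 ≡ 16 (mod 247)
2^8 ≡ 16^2 = 256 ≡ 9 (mod 247)
2^16 ≡ 9^2 = 81 ≡ 81 (mod 247)
2^32 ≡ 81^2 = 6561 ≡ 139 (mod 247)
2^64 ≡ 139^2 = 19321 ≡ 55 (mod 247)
123 = 64 + 32 + 16 + 8 + 2 + 1 in binary powers of 2.
So 2^123 ≡ 55 · 139 · 81 · 9 · 4 · 2 ≡ 164 (mod 247).
Squaring chain: 164; never reaches −1, so base 2 is a Miller–Rabin witness that 247 is composite.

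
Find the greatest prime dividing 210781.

97

210781 = 41 · 5141
5141 = 53 · 97
97 is prime.
So 210781 = 41 · 53 · 97; the largest prime factor is 97.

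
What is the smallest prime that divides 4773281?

67

4773281 is odd.
Digit sum 32, not divisible by 3.
Ends in 1: not divisible by 5.
7: 4773281 = 7·681897 + 2
11: 4773281 = 11·433934 + 7
13: 4773281 = 13·367175 + 6
17: 4773281 = 17·280781 + 4
19: 4773281 = 19·251225 + 6
23: 4773281 = 23·207533 + 22
29: 4773281 = 29·164595 + 26
31: 4773281 = 31·153976 + 25
37: 4773281 = 37·129007 + 22
41: 4773281 = 41·116421 + 20
43: 4773281 = 43·111006 + 23
47: 4773281 = 47·101559 + 8
53: 4773281 = 53·90061 + 48
59: 4773281 = 59·80903 + 4
61: 4773281 = 61·78250 + 31
67: 4773281 = 67·71243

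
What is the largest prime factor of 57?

57 = 3 · 19
19 is prime.
So 57 = 3 · 19; the largest prime factor is 19.

19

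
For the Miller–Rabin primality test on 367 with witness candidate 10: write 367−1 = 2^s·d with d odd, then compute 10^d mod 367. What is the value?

366

367 − 1 = 366 = 2^1 · 183, so d = 183.
10^1 ≡ 10 (mod 367)
10^2 ≡ 10^2 = 100 ≡ 100 (mod 367)
10^4 ≡ 100^2 = 10000 ≡ 91 (mod 367)
10^8 ≡ 91^2 = 8281 ≡ 207 (mod 367)
10^16 ≡ 207^2 = 42849 ≡ 277 (mod 367)
10^32 ≡ 277^2 = 76729 ≡ 26 (mod 367)
10^64 ≡ 26^2 = 676 ≡ 309 (mod 367)
10^128 ≡ 309^2 = 95481 ≡ 61 (mod 367)
183 = 128 + 32 + 16 + 4 + 2 + 1 in binary powers of 2.
So 10^183 ≡ 61 · 26 · 277 · 91 · 100 · 10 ≡ 366 (mod 367).
Since 10^d ≡ 366 (mod 367), base 10 does not prove 367 composite.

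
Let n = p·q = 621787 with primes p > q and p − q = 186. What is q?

701

Since p = q + 186, we have 621787 = q(q + 186), so q² + 186q − 621787 = 0.
Discriminant: 186² + 4·621787 = 34596 + 2487148 = 2521744; √2521744 = 1588.
q = (−186 + 1588)/2 = 701, and p = q + 186 = 887.
Check: 701 · 887 = 621787.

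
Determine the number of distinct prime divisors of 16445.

4

16445 = 5 · 3289
3289 = 11 · 299
299 = 13 · 23
16445 = 5 · 11 · 13 · 23, which has 4 distinct prime factors.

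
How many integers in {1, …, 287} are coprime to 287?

240

Factor: 287 = 7 · 41.
φ(287) = (7−1) · (41−1) = 6 · 40 = 240.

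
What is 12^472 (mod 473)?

12^1 ≡ 12 (mod 473)
12^2 ≡ 12^2 = 144 ≡ 144 (mod 473)
12^4 ≡ 144^2 = 20736 ≡ 397 (mod 473)
12^8 ≡ 397^2 = 157609 ≡ 100 (mod 473)
12^16 ≡ 100^2 = 10000 ≡ 67 (mod 473)
12^32 ≡ 67^2 = 4489 ≡ 232 (mod 473)
12^64 ≡ 232^2 = 53824 ≡ 375 (mod 473)
12^128 ≡ 375^2 = 140625 ≡ 144 (mod 473)
12^256 ≡ 144^2 = 20736 ≡ 397 (mod 473)
472 = 256 + 128 + 64 + 16 + 8 in binary powers of 2.
So 12^472 ≡ 397 · 144 · 375 · 67 · 100 ≡ 210 (mod 473).
Since 210 ≠ 1, base 12 is a Fermat witness: 473 is composite.

210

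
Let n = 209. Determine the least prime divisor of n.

11

209 is odd.
Digit sum 11, not divisible by 3.
Ends in 9: not divisible by 5.
7: 209 = 7·29 + 6
11: 209 = 11·19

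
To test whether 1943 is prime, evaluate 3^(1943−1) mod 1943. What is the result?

3^1 ≡ 3 (mod 1943)
3^2 ≡ 3^2 = 9 ≡ 9 (mod 1943)
3^4 ≡ 9^2 = 81 ≡ 81 (mod 1943)
3^8 ≡ 81^2 = 6561 ≡ 732 (mod 1943)
3^16 ≡ 732^2 = 535824 ≡ 1499 (mod 1943)
3^32 ≡ 1499^2 = 2247001 ≡ 893 (mod 1943)
3^64 ≡ 893^2 = 797449 ≡ 819 (mod 1943)
3^128 ≡ 819^2 = 670761 ≡ 426 (mod 1943)
3^256 ≡ 426^2 = 181476 ≡ 777 (mod 1943)
3^512 ≡ 777^2 = 603729 ≡ 1399 (mod 1943)
3^1024 ≡ 1399^2 = 1957201 ≡ 600 (mod 1943)
1942 = 1024 + 512 + 256 + 128 + 16 + 4 + 2 in binary powers of 2.
So 3^1942 ≡ 600 · 1399 · 777 · 426 · 1499 · 81 · 9 ≡ 1600 (mod 1943).
Since 1600 ≠ 1, base 3 is a Fermat witness: 1943 is composite.

1600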